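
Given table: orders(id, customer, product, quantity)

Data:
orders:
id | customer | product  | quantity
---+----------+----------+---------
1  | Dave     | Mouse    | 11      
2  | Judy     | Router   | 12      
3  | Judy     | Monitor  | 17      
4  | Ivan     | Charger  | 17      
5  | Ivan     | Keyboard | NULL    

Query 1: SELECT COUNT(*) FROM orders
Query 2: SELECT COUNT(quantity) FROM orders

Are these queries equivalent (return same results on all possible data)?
No, not equivalent

Query 1 returns: [(5,)]
Query 2 returns: [(4,)]

Reason: COUNT(*) includes NULLs, COUNT(column) excludes them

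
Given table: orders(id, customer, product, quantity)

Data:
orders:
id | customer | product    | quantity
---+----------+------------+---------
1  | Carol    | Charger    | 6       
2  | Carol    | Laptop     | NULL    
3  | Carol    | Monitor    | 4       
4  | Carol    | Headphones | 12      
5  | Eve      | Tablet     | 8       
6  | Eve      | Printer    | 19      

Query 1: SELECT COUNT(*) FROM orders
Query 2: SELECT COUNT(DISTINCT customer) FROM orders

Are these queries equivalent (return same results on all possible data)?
No, not equivalent

Query 1 returns: [(6,)]
Query 2 returns: [(2,)]

Reason: COUNT(*) counts rows, COUNT(DISTINCT customer) counts unique customers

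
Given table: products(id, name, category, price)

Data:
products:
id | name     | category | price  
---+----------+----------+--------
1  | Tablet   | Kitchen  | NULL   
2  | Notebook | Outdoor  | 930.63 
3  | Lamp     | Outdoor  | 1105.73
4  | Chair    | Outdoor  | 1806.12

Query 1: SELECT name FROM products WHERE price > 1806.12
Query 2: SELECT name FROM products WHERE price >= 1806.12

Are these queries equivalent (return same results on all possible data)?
No, not equivalent

Query 1 returns: []
Query 2 returns: [('Chair',)]

Reason: > vs >= gives different results when price = 1806.12 exists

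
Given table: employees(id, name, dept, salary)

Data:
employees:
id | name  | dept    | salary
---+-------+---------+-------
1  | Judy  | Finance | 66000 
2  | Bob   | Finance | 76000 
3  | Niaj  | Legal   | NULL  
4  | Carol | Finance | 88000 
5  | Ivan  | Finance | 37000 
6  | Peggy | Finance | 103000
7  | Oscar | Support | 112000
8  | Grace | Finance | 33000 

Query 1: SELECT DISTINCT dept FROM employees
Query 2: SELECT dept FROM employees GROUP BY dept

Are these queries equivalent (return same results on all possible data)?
Yes, equivalent

Both queries return: [('Finance',), ('Legal',), ('Support',)]

Reason: Both get unique depts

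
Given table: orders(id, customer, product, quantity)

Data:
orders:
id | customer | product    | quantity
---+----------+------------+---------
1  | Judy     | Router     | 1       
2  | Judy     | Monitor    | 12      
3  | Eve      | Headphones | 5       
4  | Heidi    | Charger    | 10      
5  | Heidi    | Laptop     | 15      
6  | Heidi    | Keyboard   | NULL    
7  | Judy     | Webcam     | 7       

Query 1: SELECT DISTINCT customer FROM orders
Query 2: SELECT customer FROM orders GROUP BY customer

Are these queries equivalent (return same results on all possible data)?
Yes, equivalent

Both queries return: [('Eve',), ('Heidi',), ('Judy',)]

Reason: Both get unique customers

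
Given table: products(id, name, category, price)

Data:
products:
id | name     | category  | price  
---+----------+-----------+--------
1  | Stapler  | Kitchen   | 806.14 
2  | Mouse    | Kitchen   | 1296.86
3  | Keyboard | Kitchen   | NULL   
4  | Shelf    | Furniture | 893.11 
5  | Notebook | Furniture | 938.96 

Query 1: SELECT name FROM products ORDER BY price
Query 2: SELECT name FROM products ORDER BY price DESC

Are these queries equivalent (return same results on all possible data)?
No, not equivalent

Query 1 returns: [('Keyboard',), ('Stapler',), ('Shelf',), ('Notebook',), ('Mouse',)]
Query 2 returns: [('Mouse',), ('Notebook',), ('Shelf',), ('Stapler',), ('Keyboard',)]

Reason: ASC vs DESC gives opposite ordering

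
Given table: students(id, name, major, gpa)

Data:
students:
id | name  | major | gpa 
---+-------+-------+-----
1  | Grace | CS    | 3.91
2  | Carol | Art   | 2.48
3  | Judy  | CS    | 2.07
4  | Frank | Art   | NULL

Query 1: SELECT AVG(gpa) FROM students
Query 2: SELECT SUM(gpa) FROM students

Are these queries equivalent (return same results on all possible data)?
No, not equivalent

Query 1 returns: [(2.8200000000000003,)]
Query 2 returns: [(8.46,)]

Reason: AVG vs SUM give different aggregate values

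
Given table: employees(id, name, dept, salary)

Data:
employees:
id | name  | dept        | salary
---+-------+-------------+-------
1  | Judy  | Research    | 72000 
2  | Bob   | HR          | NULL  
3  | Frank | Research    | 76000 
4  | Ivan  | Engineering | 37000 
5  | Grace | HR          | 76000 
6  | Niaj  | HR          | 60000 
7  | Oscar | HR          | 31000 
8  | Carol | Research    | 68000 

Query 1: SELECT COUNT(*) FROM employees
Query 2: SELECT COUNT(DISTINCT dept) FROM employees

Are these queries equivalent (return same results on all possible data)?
No, not equivalent

Query 1 returns: [(8,)]
Query 2 returns: [(3,)]

Reason: COUNT(*) counts rows, COUNT(DISTINCT dept) counts unique depts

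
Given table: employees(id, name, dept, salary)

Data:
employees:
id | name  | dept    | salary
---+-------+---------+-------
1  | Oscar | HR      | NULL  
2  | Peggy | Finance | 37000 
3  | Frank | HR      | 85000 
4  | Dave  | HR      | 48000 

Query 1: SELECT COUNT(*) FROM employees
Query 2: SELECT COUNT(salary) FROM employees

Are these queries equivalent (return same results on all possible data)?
No, not equivalent

Query 1 returns: [(4,)]
Query 2 returns: [(3,)]

Reason: COUNT(*) includes NULLs, COUNT(column) excludes them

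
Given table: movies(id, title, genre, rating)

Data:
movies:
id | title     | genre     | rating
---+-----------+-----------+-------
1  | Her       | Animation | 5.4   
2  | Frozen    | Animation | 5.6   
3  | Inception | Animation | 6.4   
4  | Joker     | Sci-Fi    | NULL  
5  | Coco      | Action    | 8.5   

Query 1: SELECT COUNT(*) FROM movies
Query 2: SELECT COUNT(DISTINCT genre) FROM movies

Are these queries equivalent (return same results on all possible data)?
No, not equivalent

Query 1 returns: [(5,)]
Query 2 returns: [(3,)]

Reason: COUNT(*) counts rows, COUNT(DISTINCT genre) counts unique genres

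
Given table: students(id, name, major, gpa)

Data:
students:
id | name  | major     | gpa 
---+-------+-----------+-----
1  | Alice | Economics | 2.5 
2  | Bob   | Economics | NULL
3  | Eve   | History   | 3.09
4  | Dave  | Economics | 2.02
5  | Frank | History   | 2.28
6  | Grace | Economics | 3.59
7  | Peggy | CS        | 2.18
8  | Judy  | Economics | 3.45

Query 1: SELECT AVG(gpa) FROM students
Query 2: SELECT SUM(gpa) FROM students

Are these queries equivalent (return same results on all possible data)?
No, not equivalent

Query 1 returns: [(2.73,)]
Query 2 returns: [(19.11,)]

Reason: AVG vs SUM give different aggregate values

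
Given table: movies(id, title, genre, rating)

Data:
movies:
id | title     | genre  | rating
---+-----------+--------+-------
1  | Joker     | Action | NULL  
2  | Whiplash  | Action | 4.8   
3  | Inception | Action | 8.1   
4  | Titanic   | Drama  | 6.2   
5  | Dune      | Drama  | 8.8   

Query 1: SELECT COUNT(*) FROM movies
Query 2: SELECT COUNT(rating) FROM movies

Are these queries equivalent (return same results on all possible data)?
No, not equivalent

Query 1 returns: [(5,)]
Query 2 returns: [(4,)]

Reason: COUNT(*) includes NULLs, COUNT(column) excludes them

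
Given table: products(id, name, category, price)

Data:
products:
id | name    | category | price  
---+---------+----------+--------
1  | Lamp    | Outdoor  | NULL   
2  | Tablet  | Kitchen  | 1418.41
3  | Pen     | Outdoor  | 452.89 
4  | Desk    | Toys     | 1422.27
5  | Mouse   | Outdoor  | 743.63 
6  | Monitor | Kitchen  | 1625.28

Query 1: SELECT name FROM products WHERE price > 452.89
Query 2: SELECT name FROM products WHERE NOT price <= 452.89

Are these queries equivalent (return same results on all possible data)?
Yes, equivalent

Both queries return: [('Desk',), ('Monitor',), ('Mouse',), ('Tablet',)]

Reason: Both filter price > 452.89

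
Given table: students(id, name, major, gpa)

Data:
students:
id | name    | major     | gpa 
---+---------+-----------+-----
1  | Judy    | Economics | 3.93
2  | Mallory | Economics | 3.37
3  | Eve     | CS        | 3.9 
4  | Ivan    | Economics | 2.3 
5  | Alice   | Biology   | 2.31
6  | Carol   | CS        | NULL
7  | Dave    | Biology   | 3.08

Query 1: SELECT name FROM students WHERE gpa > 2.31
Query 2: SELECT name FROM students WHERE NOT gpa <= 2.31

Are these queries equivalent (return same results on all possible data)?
Yes, equivalent

Both queries return: [('Dave',), ('Eve',), ('Judy',), ('Mallory',)]

Reason: Both filter gpa > 2.31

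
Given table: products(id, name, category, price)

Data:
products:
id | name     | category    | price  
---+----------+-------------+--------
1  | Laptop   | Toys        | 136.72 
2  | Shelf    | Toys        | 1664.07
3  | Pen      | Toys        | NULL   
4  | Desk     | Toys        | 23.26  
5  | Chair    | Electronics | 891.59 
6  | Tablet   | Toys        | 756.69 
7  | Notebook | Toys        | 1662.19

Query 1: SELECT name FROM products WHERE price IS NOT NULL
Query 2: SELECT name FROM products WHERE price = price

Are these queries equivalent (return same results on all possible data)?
Yes, equivalent

Both queries return: [('Chair',), ('Desk',), ('Laptop',), ('Notebook',), ('Shelf',), ('Tablet',)]

Reason: IS NOT NULL vs self-equality (both exclude NULLs)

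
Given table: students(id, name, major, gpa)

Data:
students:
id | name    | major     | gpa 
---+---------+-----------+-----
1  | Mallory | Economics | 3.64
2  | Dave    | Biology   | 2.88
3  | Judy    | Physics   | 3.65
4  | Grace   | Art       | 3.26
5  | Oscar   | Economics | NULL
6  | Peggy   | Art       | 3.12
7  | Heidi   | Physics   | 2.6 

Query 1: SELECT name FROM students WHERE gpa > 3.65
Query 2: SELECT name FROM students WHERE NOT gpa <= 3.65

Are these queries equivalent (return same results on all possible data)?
Yes, equivalent

Both queries return: []

Reason: Both filter gpa > 3.65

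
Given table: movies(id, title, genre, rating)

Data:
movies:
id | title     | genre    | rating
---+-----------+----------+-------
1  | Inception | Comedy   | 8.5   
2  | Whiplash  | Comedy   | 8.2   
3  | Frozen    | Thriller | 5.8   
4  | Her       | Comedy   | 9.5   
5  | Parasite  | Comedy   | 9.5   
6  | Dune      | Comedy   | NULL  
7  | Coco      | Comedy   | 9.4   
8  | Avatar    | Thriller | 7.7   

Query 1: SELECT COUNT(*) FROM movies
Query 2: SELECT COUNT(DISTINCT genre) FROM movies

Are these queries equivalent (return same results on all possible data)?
No, not equivalent

Query 1 returns: [(8,)]
Query 2 returns: [(2,)]

Reason: COUNT(*) counts rows, COUNT(DISTINCT genre) counts unique genres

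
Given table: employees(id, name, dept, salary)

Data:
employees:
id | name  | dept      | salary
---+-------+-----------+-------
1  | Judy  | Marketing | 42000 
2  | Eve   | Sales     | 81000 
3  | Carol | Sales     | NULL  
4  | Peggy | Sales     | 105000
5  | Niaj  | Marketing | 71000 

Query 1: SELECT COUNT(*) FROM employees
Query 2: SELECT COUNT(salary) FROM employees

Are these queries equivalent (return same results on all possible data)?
No, not equivalent

Query 1 returns: [(5,)]
Query 2 returns: [(4,)]

Reason: COUNT(*) includes NULLs, COUNT(column) excludes them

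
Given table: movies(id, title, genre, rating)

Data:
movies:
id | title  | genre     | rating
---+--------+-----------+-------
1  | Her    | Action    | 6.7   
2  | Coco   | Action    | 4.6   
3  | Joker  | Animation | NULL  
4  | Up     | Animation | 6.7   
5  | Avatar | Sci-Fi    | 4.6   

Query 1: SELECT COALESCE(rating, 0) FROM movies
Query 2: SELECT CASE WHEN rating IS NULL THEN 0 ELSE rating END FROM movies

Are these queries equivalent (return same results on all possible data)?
Yes, equivalent

Both queries return: [(0,), (4.6,), (4.6,), (6.7,), (6.7,)]

Reason: COALESCE vs CASE for NULL handling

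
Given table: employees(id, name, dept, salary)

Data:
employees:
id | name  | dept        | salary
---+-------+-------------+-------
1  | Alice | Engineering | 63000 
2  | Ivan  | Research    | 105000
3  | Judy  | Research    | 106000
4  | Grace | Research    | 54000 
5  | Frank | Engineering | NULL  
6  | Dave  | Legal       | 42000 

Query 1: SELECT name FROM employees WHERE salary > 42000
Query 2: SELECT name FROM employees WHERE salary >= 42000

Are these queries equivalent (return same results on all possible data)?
No, not equivalent

Query 1 returns: [('Alice',), ('Ivan',), ('Judy',), ('Grace',)]
Query 2 returns: [('Alice',), ('Ivan',), ('Judy',), ('Grace',), ('Dave',)]

Reason: > vs >= gives different results when salary = 42000 exists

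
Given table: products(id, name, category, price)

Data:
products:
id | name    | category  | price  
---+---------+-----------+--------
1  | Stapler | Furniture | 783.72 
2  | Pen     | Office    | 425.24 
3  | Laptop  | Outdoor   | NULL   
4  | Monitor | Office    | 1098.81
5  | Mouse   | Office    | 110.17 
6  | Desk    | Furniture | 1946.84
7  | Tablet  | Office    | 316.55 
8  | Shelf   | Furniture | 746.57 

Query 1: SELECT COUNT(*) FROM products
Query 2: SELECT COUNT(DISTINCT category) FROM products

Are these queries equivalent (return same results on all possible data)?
No, not equivalent

Query 1 returns: [(8,)]
Query 2 returns: [(3,)]

Reason: COUNT(*) counts rows, COUNT(DISTINCT category) counts unique categorys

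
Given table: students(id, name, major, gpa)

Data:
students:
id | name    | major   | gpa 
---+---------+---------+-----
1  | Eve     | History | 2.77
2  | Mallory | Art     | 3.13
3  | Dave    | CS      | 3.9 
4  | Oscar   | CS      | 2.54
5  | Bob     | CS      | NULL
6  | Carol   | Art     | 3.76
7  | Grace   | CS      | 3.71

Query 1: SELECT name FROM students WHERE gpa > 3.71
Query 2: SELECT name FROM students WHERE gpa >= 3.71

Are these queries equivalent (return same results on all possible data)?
No, not equivalent

Query 1 returns: [('Dave',), ('Carol',)]
Query 2 returns: [('Dave',), ('Carol',), ('Grace',)]

Reason: > vs >= gives different results when gpa = 3.71 exists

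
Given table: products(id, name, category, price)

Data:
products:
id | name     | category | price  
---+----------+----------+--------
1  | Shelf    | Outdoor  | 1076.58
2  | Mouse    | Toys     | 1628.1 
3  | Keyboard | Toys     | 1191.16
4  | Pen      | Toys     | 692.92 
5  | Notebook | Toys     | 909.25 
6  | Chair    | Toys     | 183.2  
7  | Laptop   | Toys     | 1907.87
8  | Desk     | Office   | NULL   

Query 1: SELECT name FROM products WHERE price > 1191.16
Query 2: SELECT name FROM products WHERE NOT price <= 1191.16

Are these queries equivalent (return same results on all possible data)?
Yes, equivalent

Both queries return: [('Laptop',), ('Mouse',)]

Reason: Both filter price > 1191.16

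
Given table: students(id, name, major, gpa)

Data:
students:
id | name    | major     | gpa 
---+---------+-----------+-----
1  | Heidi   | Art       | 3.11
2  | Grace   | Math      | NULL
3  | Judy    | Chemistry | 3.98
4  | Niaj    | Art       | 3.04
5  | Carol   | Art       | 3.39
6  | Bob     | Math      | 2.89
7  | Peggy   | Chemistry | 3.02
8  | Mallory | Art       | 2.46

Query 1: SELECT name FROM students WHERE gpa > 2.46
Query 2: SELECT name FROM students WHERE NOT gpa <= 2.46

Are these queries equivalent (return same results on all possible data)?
Yes, equivalent

Both queries return: [('Bob',), ('Carol',), ('Heidi',), ('Judy',), ('Niaj',), ('Peggy',)]

Reason: Both filter gpa > 2.46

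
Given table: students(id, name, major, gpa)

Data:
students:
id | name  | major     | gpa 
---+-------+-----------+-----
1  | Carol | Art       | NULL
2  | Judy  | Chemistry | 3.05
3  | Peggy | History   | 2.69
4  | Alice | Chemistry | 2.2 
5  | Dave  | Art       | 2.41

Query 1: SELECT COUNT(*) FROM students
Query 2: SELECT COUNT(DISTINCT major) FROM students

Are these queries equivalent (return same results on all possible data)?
No, not equivalent

Query 1 returns: [(5,)]
Query 2 returns: [(3,)]

Reason: COUNT(*) counts rows, COUNT(DISTINCT major) counts unique majors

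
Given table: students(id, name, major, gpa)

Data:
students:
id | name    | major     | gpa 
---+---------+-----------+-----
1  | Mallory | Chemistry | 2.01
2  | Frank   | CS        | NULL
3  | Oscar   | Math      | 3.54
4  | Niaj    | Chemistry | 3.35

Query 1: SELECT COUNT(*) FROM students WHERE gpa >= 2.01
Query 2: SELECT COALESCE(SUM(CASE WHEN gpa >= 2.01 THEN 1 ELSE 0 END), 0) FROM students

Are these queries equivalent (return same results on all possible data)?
Yes, equivalent

Both queries return: [(3,)]

Reason: COUNT with WHERE vs conditional SUM (COALESCE handles empty-table NULL)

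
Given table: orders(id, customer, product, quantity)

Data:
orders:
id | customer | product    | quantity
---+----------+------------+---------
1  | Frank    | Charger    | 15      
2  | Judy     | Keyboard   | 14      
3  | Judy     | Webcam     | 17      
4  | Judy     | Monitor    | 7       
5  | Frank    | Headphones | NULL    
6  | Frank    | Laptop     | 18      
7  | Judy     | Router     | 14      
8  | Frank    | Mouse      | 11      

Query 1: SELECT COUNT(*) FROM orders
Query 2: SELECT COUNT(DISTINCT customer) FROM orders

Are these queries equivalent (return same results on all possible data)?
No, not equivalent

Query 1 returns: [(8,)]
Query 2 returns: [(2,)]

Reason: COUNT(*) counts rows, COUNT(DISTINCT customer) counts unique customers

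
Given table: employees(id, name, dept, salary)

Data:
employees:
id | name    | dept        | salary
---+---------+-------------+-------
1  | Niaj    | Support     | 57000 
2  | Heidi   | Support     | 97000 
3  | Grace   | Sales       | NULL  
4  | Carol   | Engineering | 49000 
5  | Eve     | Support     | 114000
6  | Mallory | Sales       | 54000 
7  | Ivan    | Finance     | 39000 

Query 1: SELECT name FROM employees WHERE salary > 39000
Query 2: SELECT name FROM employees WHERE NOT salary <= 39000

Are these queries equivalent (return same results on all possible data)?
Yes, equivalent

Both queries return: [('Carol',), ('Eve',), ('Heidi',), ('Mallory',), ('Niaj',)]

Reason: Both filter salary > 39000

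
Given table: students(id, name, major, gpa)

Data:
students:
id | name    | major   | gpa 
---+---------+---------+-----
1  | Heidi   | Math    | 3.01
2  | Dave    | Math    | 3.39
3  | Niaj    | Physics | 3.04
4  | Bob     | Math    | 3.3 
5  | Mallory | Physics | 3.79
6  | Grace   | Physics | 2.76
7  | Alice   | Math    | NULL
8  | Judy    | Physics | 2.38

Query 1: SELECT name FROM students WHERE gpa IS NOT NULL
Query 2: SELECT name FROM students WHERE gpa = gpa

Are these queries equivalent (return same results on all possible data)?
Yes, equivalent

Both queries return: [('Bob',), ('Dave',), ('Grace',), ('Heidi',), ('Judy',), ('Mallory',), ('Niaj',)]

Reason: IS NOT NULL vs self-equality (both exclude NULLs)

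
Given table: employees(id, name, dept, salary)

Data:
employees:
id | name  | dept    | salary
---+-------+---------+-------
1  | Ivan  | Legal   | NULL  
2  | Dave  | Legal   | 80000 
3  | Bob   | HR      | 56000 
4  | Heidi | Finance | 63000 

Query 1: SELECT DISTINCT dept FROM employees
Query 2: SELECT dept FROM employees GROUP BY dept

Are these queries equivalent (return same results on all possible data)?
Yes, equivalent

Both queries return: [('Finance',), ('HR',), ('Legal',)]

Reason: Both get unique depts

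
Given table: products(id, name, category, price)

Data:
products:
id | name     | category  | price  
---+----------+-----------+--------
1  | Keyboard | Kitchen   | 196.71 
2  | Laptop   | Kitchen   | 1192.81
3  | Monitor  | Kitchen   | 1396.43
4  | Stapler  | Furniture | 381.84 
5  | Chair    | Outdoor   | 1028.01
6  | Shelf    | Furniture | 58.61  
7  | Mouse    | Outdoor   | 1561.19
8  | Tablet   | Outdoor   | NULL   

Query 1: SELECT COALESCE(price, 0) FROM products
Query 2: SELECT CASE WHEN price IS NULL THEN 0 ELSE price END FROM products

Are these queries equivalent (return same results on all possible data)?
Yes, equivalent

Both queries return: [(0,), (58.61,), (196.71,), (381.84,), (1028.01,), (1192.81,), (1396.43,), (1561.19,)]

Reason: COALESCE vs CASE for NULL handling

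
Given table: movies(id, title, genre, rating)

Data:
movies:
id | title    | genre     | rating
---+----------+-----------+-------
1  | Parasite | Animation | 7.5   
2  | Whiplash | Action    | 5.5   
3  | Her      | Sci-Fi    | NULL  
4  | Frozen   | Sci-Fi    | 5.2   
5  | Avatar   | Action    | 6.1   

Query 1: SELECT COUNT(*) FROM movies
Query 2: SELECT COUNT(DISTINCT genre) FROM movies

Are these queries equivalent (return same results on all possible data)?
No, not equivalent

Query 1 returns: [(5,)]
Query 2 returns: [(3,)]

Reason: COUNT(*) counts rows, COUNT(DISTINCT genre) counts unique genres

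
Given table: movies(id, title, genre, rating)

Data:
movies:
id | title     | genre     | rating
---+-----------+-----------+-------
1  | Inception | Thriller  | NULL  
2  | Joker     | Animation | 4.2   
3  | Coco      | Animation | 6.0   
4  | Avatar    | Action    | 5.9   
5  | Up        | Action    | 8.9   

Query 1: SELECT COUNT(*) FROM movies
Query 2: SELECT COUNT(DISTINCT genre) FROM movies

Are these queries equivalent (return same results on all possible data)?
No, not equivalent

Query 1 returns: [(5,)]
Query 2 returns: [(3,)]

Reason: COUNT(*) counts rows, COUNT(DISTINCT genre) counts unique genres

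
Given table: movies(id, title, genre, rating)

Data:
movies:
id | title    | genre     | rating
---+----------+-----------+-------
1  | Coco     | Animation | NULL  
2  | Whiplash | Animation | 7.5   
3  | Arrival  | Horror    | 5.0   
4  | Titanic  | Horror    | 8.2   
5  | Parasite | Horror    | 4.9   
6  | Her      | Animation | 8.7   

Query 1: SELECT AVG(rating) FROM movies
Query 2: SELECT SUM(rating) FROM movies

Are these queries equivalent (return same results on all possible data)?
No, not equivalent

Query 1 returns: [(6.859999999999999,)]
Query 2 returns: [(34.3,)]

Reason: AVG vs SUM give different aggregate values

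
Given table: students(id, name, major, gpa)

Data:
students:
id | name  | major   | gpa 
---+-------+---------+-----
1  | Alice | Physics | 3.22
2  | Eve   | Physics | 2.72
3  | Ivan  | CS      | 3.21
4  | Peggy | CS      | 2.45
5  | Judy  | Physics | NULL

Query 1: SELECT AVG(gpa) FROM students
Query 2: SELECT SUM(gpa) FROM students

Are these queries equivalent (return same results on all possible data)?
No, not equivalent

Query 1 returns: [(2.9000000000000004,)]
Query 2 returns: [(11.600000000000001,)]

Reason: AVG vs SUM give different aggregate values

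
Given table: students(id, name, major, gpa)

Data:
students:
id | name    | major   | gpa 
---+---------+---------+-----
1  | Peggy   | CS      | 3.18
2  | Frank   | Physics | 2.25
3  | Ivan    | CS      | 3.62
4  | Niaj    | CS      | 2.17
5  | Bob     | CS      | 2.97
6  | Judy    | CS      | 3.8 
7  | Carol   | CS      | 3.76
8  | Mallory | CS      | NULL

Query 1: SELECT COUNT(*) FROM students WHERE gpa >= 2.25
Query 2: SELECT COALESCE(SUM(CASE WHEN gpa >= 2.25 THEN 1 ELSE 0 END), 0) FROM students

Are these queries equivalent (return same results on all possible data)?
Yes, equivalent

Both queries return: [(6,)]

Reason: COUNT with WHERE vs conditional SUM (COALESCE handles empty-table NULL)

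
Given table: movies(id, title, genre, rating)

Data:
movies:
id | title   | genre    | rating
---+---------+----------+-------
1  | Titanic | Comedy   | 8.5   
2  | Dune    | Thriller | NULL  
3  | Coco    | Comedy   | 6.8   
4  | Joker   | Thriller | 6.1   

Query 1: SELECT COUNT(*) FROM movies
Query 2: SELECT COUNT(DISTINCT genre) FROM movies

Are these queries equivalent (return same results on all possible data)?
No, not equivalent

Query 1 returns: [(4,)]
Query 2 returns: [(2,)]

Reason: COUNT(*) counts rows, COUNT(DISTINCT genre) counts unique genres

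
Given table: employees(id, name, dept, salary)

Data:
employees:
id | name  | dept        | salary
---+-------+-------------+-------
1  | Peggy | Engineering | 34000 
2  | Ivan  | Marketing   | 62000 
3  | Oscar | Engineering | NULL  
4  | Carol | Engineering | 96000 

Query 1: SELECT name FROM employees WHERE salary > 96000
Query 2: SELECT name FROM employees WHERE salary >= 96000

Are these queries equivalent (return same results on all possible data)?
No, not equivalent

Query 1 returns: []
Query 2 returns: [('Carol',)]

Reason: > vs >= gives different results when salary = 96000 exists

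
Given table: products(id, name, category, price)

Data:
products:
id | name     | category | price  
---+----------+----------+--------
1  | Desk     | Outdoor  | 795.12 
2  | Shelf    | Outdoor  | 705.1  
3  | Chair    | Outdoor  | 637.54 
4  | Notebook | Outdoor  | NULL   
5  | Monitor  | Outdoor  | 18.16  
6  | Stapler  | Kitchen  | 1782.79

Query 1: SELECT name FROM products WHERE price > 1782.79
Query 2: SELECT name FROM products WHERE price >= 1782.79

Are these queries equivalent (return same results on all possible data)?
No, not equivalent

Query 1 returns: []
Query 2 returns: [('Stapler',)]

Reason: > vs >= gives different results when price = 1782.79 exists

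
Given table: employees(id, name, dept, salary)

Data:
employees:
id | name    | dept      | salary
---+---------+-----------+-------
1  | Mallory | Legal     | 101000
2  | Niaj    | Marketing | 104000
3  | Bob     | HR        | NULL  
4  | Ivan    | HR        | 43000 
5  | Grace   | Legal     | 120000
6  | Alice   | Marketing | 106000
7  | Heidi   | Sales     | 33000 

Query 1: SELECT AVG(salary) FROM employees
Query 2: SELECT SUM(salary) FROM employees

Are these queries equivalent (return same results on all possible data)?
No, not equivalent

Query 1 returns: [(84500.0,)]
Query 2 returns: [(507000,)]

Reason: AVG vs SUM give different aggregate values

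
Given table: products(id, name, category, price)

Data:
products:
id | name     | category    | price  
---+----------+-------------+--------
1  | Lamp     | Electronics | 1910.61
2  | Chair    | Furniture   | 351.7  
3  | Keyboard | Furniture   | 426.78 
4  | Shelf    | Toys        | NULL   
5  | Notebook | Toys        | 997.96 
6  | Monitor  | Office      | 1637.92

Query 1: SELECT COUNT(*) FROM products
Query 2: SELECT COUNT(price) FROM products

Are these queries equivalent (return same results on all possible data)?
No, not equivalent

Query 1 returns: [(6,)]
Query 2 returns: [(5,)]

Reason: COUNT(*) includes NULLs, COUNT(column) excludes them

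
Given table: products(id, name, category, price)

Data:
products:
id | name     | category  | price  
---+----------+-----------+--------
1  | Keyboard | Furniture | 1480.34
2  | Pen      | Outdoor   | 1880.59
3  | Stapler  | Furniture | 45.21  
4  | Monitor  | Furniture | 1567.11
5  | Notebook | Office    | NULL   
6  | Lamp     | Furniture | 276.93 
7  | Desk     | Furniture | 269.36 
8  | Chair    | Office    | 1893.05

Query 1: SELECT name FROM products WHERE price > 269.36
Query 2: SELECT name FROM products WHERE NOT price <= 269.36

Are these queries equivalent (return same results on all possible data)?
Yes, equivalent

Both queries return: [('Chair',), ('Keyboard',), ('Lamp',), ('Monitor',), ('Pen',)]

Reason: Both filter price > 269.36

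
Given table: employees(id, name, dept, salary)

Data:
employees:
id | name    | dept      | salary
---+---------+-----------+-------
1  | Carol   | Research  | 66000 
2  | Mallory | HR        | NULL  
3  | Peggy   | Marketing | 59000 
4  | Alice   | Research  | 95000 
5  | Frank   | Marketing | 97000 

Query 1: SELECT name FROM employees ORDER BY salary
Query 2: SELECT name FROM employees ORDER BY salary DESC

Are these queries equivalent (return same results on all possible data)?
No, not equivalent

Query 1 returns: [('Mallory',), ('Peggy',), ('Carol',), ('Alice',), ('Frank',)]
Query 2 returns: [('Frank',), ('Alice',), ('Carol',), ('Peggy',), ('Mallory',)]

Reason: ASC vs DESC gives opposite ordering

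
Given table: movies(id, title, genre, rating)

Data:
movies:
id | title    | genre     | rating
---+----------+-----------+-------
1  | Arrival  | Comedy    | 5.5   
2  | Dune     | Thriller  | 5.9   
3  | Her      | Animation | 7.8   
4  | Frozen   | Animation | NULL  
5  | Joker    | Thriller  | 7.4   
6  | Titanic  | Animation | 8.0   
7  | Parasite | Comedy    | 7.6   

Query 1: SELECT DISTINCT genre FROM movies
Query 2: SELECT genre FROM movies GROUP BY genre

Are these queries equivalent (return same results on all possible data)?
Yes, equivalent

Both queries return: [('Animation',), ('Comedy',), ('Thriller',)]

Reason: Both get unique genres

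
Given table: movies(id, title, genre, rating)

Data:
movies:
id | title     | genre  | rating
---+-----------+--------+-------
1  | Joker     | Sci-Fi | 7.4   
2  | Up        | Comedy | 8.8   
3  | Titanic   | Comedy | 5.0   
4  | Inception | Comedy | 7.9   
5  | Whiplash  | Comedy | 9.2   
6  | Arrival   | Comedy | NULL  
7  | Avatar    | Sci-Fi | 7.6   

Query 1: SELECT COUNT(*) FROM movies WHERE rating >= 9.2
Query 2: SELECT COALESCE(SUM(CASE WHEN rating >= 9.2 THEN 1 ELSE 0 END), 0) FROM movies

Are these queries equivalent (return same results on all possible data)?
Yes, equivalent

Both queries return: [(1,)]

Reason: COUNT with WHERE vs conditional SUM (COALESCE handles empty-table NULL)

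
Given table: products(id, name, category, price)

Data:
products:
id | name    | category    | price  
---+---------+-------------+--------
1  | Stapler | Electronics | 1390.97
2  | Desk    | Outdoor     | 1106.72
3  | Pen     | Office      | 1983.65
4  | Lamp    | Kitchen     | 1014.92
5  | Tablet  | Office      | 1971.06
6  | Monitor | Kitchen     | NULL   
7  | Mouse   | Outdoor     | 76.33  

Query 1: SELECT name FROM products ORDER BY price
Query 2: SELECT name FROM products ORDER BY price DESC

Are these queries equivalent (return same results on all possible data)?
No, not equivalent

Query 1 returns: [('Monitor',), ('Mouse',), ('Lamp',), ('Desk',), ('Stapler',), ('Tablet',), ('Pen',)]
Query 2 returns: [('Pen',), ('Tablet',), ('Stapler',), ('Desk',), ('Lamp',), ('Mouse',), ('Monitor',)]

Reason: ASC vs DESC gives opposite ordering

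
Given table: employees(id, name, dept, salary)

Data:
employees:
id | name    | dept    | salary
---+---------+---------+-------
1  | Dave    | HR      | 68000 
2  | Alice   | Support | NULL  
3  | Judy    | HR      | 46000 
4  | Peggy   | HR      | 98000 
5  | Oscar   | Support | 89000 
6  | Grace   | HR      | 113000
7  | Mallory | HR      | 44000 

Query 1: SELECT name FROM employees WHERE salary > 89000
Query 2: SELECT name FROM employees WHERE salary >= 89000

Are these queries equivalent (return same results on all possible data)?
No, not equivalent

Query 1 returns: [('Peggy',), ('Grace',)]
Query 2 returns: [('Peggy',), ('Oscar',), ('Grace',)]

Reason: > vs >= gives different results when salary = 89000 exists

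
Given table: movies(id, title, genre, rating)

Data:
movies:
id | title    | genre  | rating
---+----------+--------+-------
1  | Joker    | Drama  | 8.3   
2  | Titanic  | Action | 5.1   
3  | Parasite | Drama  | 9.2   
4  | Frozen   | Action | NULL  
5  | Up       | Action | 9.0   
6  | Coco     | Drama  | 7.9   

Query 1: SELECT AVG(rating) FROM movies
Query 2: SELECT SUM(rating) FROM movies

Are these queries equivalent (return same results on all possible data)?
No, not equivalent

Query 1 returns: [(7.9,)]
Query 2 returns: [(39.5,)]

Reason: AVG vs SUM give different aggregate values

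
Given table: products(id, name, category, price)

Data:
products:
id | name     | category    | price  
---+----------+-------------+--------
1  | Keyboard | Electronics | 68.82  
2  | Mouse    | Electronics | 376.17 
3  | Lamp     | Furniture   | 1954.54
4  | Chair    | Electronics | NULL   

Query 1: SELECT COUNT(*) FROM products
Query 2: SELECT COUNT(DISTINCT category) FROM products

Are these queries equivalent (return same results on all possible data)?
No, not equivalent

Query 1 returns: [(4,)]
Query 2 returns: [(2,)]

Reason: COUNT(*) counts rows, COUNT(DISTINCT category) counts unique categorys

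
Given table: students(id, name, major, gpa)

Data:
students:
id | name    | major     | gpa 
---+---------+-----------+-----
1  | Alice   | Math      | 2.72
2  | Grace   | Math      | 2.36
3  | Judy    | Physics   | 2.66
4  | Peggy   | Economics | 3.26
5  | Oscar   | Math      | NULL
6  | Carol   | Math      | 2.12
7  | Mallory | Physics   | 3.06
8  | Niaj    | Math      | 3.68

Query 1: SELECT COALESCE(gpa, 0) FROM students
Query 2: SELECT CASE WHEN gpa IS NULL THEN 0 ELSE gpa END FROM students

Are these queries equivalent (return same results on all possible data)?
Yes, equivalent

Both queries return: [(0,), (2.12,), (2.36,), (2.66,), (2.72,), (3.06,), (3.26,), (3.68,)]

Reason: COALESCE vs CASE for NULL handling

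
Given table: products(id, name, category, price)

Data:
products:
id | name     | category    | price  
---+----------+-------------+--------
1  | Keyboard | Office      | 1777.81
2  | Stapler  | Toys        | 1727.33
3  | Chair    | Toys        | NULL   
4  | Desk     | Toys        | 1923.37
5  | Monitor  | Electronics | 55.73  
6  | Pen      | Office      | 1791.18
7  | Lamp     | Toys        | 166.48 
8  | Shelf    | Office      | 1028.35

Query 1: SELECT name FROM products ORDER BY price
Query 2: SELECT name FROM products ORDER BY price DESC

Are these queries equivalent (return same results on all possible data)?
No, not equivalent

Query 1 returns: [('Chair',), ('Monitor',), ('Lamp',), ('Shelf',), ('Stapler',), ('Keyboard',), ('Pen',), ('Desk',)]
Query 2 returns: [('Desk',), ('Pen',), ('Keyboard',), ('Stapler',), ('Shelf',), ('Lamp',), ('Monitor',), ('Chair',)]

Reason: ASC vs DESC gives opposite ordering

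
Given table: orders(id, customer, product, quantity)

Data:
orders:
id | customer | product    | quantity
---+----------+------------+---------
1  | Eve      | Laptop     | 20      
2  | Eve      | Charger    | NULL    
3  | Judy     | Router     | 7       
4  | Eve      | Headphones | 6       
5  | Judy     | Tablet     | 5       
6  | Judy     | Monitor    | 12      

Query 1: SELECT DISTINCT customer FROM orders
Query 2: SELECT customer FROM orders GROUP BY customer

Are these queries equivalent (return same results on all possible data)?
Yes, equivalent

Both queries return: [('Eve',), ('Judy',)]

Reason: Both get unique customers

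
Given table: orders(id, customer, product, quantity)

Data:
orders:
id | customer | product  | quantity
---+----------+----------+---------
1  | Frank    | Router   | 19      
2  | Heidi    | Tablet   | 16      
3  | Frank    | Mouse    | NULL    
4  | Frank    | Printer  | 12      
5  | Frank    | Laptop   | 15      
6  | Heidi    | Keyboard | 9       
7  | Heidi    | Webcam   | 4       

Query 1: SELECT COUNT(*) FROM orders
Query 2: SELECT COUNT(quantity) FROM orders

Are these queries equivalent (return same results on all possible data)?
No, not equivalent

Query 1 returns: [(7,)]
Query 2 returns: [(6,)]

Reason: COUNT(*) includes NULLs, COUNT(column) excludes them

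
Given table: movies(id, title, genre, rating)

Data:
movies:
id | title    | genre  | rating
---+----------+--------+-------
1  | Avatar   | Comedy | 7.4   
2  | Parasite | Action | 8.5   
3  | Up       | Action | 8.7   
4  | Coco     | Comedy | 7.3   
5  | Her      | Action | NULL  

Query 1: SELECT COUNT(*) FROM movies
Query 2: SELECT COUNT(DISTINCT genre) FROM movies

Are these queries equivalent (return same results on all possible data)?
No, not equivalent

Query 1 returns: [(5,)]
Query 2 returns: [(2,)]

Reason: COUNT(*) counts rows, COUNT(DISTINCT genre) counts unique genres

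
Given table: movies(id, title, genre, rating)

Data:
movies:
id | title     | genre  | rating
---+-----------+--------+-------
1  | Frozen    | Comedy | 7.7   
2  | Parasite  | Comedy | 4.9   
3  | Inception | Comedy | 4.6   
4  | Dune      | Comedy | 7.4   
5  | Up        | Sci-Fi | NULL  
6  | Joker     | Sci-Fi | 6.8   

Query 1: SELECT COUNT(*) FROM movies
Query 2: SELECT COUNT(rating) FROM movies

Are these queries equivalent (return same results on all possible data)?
No, not equivalent

Query 1 returns: [(6,)]
Query 2 returns: [(5,)]

Reason: COUNT(*) includes NULLs, COUNT(column) excludes them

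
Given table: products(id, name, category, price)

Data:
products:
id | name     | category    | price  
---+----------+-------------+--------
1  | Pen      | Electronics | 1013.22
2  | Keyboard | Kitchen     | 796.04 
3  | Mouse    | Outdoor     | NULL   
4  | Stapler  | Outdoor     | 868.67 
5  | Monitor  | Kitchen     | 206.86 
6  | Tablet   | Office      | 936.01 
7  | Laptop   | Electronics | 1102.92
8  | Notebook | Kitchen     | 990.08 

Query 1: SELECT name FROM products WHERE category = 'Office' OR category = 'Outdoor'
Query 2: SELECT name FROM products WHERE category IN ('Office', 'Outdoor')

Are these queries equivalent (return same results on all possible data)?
Yes, equivalent

Both queries return: [('Mouse',), ('Stapler',), ('Tablet',)]

Reason: OR vs IN are equivalent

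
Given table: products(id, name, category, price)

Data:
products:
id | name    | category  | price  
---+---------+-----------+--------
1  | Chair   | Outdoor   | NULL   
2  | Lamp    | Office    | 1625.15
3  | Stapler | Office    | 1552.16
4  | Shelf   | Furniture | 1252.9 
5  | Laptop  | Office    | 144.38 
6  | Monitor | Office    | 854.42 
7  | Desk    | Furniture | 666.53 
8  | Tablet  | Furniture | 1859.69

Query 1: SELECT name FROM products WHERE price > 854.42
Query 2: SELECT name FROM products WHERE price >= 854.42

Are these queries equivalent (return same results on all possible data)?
No, not equivalent

Query 1 returns: [('Lamp',), ('Stapler',), ('Shelf',), ('Tablet',)]
Query 2 returns: [('Lamp',), ('Stapler',), ('Shelf',), ('Monitor',), ('Tablet',)]

Reason: > vs >= gives different results when price = 854.42 exists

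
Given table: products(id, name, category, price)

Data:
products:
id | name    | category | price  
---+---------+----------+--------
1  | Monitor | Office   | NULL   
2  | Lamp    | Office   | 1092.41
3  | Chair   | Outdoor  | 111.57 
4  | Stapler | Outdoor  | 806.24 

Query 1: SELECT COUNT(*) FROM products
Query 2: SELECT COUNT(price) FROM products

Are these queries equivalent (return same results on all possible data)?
No, not equivalent

Query 1 returns: [(4,)]
Query 2 returns: [(3,)]

Reason: COUNT(*) includes NULLs, COUNT(column) excludes them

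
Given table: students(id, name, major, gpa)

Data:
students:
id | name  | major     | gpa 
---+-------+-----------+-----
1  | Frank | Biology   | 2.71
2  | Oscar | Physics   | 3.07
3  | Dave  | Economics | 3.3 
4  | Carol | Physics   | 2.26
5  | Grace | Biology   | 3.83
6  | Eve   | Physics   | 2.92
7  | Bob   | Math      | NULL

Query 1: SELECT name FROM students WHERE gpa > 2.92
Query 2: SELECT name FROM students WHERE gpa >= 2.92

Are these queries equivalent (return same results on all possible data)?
No, not equivalent

Query 1 returns: [('Oscar',), ('Dave',), ('Grace',)]
Query 2 returns: [('Oscar',), ('Dave',), ('Grace',), ('Eve',)]

Reason: > vs >= gives different results when gpa = 2.92 exists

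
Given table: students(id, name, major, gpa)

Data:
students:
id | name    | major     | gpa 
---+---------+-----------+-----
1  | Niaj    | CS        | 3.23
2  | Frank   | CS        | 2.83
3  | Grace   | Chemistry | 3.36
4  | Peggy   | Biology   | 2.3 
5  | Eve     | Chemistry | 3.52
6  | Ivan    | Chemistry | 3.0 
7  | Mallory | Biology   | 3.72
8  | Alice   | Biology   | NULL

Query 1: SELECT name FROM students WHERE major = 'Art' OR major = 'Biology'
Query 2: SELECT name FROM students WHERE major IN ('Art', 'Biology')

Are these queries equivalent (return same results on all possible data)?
Yes, equivalent

Both queries return: [('Alice',), ('Mallory',), ('Peggy',)]

Reason: OR vs IN are equivalent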